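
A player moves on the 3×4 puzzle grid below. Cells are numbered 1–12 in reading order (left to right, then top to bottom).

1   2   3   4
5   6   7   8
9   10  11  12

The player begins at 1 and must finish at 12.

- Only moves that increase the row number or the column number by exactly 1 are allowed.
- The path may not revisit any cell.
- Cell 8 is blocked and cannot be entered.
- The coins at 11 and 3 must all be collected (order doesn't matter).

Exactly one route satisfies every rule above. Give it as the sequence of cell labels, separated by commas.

1, 2, 3, 7, 11, 12

Moves only go right or down, so the column and row indices never decrease.
Route from 1: 2× right (reaching 3), 2× down (reaching 11), right to 12 — 5 moves in all.
Check: all required cells visited.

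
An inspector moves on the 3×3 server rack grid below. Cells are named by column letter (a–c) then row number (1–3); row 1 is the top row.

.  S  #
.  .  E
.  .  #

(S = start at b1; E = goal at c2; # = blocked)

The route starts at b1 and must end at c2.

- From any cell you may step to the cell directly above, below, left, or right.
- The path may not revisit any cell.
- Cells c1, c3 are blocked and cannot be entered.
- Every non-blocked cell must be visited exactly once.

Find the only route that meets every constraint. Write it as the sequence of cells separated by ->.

b1 -> a1 -> a2 -> a3 -> b3 -> b2 -> c2

Need to visit all 7 open cells exactly once, starting at b1 and ending at c2.
Cell b3 has only two open neighbours (b2 and a3), so the path must pass straight through it: one of those is the cell it's entered from and the other is where it exits.
Route from b1: left to a1, 2× down (reaching a3), right to b3, up to b2, right to c2 — 6 moves in all.
Check: all 7 open cells covered.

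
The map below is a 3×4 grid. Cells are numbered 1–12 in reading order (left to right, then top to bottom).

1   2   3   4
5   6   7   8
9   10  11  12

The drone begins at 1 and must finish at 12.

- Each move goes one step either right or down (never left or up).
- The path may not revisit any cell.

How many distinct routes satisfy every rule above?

10

A right/down-only route from 1 to 12 makes exactly 2 down-moves and 3 right-moves in some order.
With no other constraints that would be C(5,2) = 10 routes.
That gives 10 routes.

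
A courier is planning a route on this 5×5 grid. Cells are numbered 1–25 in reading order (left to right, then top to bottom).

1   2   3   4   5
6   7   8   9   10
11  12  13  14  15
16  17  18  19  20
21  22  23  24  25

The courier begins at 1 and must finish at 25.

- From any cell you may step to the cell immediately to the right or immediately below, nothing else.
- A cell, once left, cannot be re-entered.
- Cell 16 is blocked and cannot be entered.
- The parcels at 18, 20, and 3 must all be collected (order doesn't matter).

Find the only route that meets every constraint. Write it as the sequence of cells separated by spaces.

Moves only go right or down, so the column and row indices never decrease.
Route from 1: 2× right (reaching 3), 3× down (reaching 18), 2× right (reaching 20), down to 25 — 8 moves in all.
Check: all required cells visited.

1 2 3 8 13 18 19 20 25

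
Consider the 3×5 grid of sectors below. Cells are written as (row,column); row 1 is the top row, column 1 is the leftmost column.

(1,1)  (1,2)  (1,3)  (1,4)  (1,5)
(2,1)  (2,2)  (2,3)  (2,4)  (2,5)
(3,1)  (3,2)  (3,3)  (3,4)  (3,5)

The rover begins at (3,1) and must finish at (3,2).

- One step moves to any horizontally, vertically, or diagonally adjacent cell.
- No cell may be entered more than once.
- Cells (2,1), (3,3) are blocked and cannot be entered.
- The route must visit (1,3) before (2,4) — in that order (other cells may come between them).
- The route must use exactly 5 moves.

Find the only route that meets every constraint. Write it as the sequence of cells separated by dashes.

(3,1) - (2,2) - (1,3) - (2,4) - (2,3) - (3,2)

The waypoints must appear in the order (1,3), (2,4), with no cell reused.
Route from (3,1): up-right 2 to (1,3), down-right 1 to (2,4), left 1 to (2,3), down-left 1 to (3,2) — 5 moves in all.
Check: order respected ((1,3) at step 2, (2,4) at step 3); 5 moves as required.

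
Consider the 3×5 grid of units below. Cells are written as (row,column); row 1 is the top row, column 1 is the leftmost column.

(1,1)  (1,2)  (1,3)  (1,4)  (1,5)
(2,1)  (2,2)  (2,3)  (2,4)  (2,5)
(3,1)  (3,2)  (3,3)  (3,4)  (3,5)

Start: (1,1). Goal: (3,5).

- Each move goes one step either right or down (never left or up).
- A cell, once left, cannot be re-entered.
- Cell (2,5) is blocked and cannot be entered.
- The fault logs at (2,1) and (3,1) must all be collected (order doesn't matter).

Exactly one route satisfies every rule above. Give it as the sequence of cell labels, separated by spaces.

Moves only go right or down, so the column and row indices never decrease.
Route from (1,1): 2× down (reaching (3,1)), 4× right (reaching (3,5)) — 6 moves in all.
Check: all required cells visited.

(1,1) (2,1) (3,1) (3,2) (3,3) (3,4) (3,5)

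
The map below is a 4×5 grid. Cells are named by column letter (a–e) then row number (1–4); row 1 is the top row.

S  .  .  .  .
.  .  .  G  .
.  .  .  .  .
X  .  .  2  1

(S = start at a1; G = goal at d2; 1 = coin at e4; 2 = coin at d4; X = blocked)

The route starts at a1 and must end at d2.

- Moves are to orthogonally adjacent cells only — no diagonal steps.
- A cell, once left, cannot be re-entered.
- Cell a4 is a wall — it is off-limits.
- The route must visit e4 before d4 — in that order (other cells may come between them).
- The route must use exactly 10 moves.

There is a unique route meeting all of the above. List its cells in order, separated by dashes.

The waypoints must appear in the order e4, d4, with no cell reused.
Route from a1: right 4 to e1, down 3 to e4, left 1 to d4, up 2 to d2 — 10 moves in all.
Check: order respected (1 at step 7, 2 at step 8); 10 moves as required.

a1 - b1 - c1 - d1 - e1 - e2 - e3 - e4 - d4 - d3 - d2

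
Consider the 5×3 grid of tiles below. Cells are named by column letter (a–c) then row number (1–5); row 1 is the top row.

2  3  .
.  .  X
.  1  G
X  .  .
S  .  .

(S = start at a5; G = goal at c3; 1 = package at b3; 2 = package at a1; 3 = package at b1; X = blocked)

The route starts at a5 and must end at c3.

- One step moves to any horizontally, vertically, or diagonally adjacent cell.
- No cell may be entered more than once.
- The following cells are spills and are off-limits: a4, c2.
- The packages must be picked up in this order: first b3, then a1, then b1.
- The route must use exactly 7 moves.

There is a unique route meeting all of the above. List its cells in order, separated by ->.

a5 -> b4 -> b3 -> a2 -> a1 -> b1 -> b2 -> c3

The waypoints must appear in the order b3, a1, b1, with no cell reused.
Route from a5: up-right 1 to b4, up 1 to b3, up-left 1 to a2, up 1 to a1, right 1 to b1, down 1 to b2, down-right 1 to c3 — 7 moves in all.
Check: order respected (1 at step 2, 2 at step 4, 3 at step 5); 7 moves as required.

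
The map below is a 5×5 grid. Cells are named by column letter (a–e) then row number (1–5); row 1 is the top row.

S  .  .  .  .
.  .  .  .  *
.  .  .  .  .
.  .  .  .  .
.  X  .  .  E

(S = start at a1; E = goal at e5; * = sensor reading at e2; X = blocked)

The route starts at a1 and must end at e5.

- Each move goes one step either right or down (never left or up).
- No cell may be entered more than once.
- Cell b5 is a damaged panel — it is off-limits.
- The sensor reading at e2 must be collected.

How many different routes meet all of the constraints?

A right/down-only route from a1 to e5 makes exactly 4 down-moves and 4 right-moves in some order.
With no other constraints that would be C(8,4) = 70 routes.
Split at e2 and multiply the segment counts (each segment already excludes blocked cells): a1→e2: 5; e2→e5: 1; product = 5.
That gives 5 routes.

5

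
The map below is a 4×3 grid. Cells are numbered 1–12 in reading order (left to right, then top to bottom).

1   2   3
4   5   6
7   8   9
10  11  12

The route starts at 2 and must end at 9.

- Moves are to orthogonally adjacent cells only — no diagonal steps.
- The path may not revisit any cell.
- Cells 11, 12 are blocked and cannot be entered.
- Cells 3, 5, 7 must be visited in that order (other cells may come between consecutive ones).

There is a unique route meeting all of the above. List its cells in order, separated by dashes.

The waypoints must appear in the order 3, 5, 7, with no cell reused.
Route from 2: right 1 to 3, down 1 to 6, left 2 to 4, down 1 to 7, right 2 to 9 — 7 moves in all.
Check: order respected (3 at step 1, 5 at step 3, 7 at step 5).

2 - 3 - 6 - 5 - 4 - 7 - 8 - 9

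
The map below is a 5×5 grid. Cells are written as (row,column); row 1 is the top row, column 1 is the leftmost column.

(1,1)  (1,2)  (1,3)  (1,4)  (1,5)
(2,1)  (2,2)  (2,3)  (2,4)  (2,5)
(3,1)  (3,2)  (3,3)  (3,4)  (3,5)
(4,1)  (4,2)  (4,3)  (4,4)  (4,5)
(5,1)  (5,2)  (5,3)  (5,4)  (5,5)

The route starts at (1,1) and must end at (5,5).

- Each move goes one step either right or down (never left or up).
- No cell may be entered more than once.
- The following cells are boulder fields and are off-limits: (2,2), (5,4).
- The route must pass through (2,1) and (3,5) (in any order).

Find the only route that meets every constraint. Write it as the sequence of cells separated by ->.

(1,1) -> (2,1) -> (3,1) -> (3,2) -> (3,3) -> (3,4) -> (3,5) -> (4,5) -> (5,5)

Moves only go right or down, so the column and row indices never decrease.
Route from (1,1): 2× down (reaching (3,1)), 4× right (reaching (3,5)), 2× down (reaching (5,5)) — 8 moves in all.
Check: all required cells visited.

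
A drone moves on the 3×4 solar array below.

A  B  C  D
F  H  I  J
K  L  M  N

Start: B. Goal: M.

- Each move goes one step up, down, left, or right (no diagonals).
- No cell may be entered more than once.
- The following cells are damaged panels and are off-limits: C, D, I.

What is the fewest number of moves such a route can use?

The Manhattan distance from B to M is |1−3| + |2−3| = 3, so at least 3 moves are needed.
A route of 3 moves achieves this: B → H → L → M.
Since 3 matches the lower bound, it is optimal.

3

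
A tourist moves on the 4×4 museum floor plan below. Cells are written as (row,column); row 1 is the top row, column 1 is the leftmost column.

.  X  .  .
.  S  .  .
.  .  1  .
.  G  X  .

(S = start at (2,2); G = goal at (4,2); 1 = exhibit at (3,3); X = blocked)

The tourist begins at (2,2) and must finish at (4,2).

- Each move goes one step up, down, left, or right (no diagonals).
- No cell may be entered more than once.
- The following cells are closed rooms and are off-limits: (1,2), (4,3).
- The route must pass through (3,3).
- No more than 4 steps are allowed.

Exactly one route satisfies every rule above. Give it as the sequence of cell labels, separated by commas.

The budget equals the shortest possible length, so every move has to be on a shortest route through the required cells.
Route from (2,2): right 1 to (2,3), down 1 to (3,3), left 1 to (3,2), down 1 to (4,2) — 4 moves in all.
Check: all required cells visited; 4 ≤ 4 moves.

(2,2), (2,3), (3,3), (3,2), (4,2)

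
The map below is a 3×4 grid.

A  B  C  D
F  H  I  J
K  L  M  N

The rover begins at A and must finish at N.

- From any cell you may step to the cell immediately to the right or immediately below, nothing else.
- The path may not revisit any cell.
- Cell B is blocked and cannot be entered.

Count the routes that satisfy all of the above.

4

A right/down-only route from A to N makes exactly 2 down-moves and 3 right-moves in some order.
With no other constraints that would be C(5,2) = 10 routes.
Subtract routes through each blocked cell (inclusion–exclusion for overlaps): − through B: 6 → 4.
That gives 4 routes.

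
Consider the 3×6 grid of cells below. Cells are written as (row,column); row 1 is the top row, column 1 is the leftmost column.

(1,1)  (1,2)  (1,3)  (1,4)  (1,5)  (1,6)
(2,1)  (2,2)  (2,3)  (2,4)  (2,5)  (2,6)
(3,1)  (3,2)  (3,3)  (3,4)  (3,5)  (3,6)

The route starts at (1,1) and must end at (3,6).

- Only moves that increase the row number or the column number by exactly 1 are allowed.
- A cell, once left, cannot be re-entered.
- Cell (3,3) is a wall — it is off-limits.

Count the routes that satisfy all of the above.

A right/down-only route from (1,1) to (3,6) makes exactly 2 down-moves and 5 right-moves in some order.
With no other constraints that would be C(7,2) = 21 routes.
Subtract routes through each blocked cell (inclusion–exclusion for overlaps): − through (3,3): 6 → 15.
That gives 15 routes.

15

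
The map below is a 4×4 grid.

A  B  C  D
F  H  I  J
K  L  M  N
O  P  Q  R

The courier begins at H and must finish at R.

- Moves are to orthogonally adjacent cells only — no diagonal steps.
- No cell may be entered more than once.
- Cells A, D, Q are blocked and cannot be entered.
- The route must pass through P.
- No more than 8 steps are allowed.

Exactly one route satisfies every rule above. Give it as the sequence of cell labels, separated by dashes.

H - F - K - O - P - L - M - N - R

Any route must reach P and still end at R within 8 moves, so the order of the required stops is forced.
Route from H: left 1 to F, down 2 to O, right 1 to P, up 1 to L, right 2 to N, down 1 to R — 8 moves in all.
Check: all required cells visited; 8 ≤ 8 moves.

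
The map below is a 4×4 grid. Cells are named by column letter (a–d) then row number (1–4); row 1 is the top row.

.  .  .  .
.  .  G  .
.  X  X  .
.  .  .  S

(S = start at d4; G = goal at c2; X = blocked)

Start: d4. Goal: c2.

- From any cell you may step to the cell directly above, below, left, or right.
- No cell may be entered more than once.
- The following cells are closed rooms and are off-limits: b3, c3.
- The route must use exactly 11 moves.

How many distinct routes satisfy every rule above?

Need simple routes of exactly 11 moves from d4 to c2 (Manhattan distance 3, so 4 moves are spent on a detour and 4 undoing it).
Enumerating: d4 c4 b4 a4 a3 a2 a1 b1 c1 d1 d2 c2 | d4 c4 b4 a4 a3 a2 b2 b1 c1 d1 d2 c2.
That gives 2 routes.

2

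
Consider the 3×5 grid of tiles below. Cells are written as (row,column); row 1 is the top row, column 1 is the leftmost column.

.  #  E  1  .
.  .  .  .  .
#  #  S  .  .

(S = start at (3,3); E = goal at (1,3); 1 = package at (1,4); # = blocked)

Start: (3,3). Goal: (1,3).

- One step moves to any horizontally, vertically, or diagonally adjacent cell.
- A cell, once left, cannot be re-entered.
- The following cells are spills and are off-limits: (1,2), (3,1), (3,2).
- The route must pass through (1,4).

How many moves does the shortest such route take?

3

Any route passes through (1,4) somewhere between (3,3) and (1,3). Summing Chebyshev distances along the two legs ((3,3) → (1,4) → (1,3)) gives a lower bound of 2 + 1 = 3 moves.
A route of 3 moves achieves this: (3,3) → (2,3) → (1,4) → (1,3).
Since 3 matches the lower bound, it is optimal.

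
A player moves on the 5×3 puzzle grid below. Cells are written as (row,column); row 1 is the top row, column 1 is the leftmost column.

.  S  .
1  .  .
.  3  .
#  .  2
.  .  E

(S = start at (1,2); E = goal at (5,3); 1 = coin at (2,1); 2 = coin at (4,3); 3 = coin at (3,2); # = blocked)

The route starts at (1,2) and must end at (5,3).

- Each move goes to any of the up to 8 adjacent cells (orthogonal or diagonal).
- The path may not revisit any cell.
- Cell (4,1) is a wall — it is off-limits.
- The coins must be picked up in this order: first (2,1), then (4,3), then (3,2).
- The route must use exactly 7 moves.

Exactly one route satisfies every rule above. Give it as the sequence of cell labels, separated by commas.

(1,2), (2,1), (2,2), (3,3), (4,3), (3,2), (4,2), (5,3)

The waypoints must appear in the order (2,1), (4,3), (3,2), with no cell reused.
Route from (1,2): down-left to (2,1), right to (2,2), down-right to (3,3), down to (4,3), up-left to (3,2), down to (4,2), down-right to (5,3) — 7 moves in all.
Check: order respected (1 at step 1, 2 at step 4, 3 at step 5); 7 moves as required.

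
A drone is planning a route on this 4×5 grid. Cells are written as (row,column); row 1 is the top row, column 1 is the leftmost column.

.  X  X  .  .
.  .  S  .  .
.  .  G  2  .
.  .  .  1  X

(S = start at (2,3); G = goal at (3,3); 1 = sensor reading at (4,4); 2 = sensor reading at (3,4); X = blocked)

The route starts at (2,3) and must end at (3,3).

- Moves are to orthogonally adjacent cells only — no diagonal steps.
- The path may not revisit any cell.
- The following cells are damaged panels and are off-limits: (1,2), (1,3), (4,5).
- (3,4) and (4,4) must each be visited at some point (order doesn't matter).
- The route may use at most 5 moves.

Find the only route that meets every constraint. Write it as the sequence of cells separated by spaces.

The 5-move cap with required stops at (3,4), (4,4) leaves no slack for detours.
Route from (2,3): right 1 to (2,4), down 2 to (4,4), left 1 to (4,3), up 1 to (3,3) — 5 moves in all.
Check: all required cells visited; 5 ≤ 5 moves.

(2,3) (2,4) (3,4) (4,4) (4,3) (3,3)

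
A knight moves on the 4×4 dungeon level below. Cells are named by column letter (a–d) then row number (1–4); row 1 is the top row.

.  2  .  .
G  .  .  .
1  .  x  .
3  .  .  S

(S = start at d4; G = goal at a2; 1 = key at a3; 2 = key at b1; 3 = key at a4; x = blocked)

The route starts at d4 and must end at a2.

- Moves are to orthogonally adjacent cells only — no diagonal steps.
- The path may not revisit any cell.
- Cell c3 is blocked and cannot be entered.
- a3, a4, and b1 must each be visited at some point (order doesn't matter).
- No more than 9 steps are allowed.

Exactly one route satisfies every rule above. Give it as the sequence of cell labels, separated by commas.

d4, c4, b4, a4, a3, b3, b2, b1, a1, a2

The budget equals the shortest possible length, so every move has to be on a shortest route through the required cells.
Route from d4: left 3 to a4, up 1 to a3, right 1 to b3, up 2 to b1, left 1 to a1, down 1 to a2 — 9 moves in all.
Check: all required cells visited; 9 ≤ 9 moves.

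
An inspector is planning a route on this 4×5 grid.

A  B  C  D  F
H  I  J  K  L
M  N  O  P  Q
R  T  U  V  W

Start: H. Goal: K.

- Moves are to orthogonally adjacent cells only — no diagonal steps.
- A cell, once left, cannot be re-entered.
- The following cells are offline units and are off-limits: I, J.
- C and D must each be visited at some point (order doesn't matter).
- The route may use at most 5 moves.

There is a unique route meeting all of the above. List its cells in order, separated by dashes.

H - A - B - C - D - K

The 5-move cap with required stops at C, D leaves no slack for detours.
Route from H: up 1 to A, right 3 to D, down 1 to K — 5 moves in all.
Check: all required cells visited; 5 ≤ 5 moves.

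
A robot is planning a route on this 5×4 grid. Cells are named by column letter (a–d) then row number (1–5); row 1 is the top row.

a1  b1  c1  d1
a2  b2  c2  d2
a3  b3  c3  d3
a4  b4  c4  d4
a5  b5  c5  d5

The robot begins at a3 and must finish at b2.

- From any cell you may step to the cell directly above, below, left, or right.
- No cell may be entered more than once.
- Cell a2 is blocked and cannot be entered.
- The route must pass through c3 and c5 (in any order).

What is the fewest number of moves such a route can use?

Any route passes through c3 and c5 in some order between a3 and b2. Summing Manhattan distances along each leg and taking the cheapest ordering (a3 → c5 → c3 → b2) gives a lower bound of 4 + 2 + 2 = 8 moves.
A route of 8 moves achieves this: a3 → a4 → a5 → b5 → c5 → c4 → c3 → c2 → b2.
Since 8 matches the lower bound, it is optimal.

8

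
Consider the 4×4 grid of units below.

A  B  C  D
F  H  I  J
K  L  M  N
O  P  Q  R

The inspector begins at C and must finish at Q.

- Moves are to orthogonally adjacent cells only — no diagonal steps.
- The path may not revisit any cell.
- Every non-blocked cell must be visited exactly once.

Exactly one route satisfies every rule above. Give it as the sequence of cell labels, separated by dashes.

Need to visit all 16 open cells exactly once, starting at C and ending at Q.
Cell D has only two open neighbours (J and C), so the path must pass straight through it: one of those is the cell it's entered from and the other is where it exits.
Route from C: right to D, down to J, 2× left (reaching H), up to B, left to A, 3× down (reaching O), right to P, up to L, 2× right (reaching N), down to R, left to Q — 15 moves in all.
Check: all 16 open cells covered.

C - D - J - I - H - B - A - F - K - O - P - L - M - N - R - Q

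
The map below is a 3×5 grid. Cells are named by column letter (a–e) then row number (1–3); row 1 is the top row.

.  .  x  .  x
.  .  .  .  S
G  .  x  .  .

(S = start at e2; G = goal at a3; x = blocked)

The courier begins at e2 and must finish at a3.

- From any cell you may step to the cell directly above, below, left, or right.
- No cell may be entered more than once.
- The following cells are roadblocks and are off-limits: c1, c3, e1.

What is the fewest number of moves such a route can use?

The Manhattan distance from e2 to a3 is |2−3| + |5−1| = 5, so at least 5 moves are needed.
A route of 5 moves achieves this: e2 → d2 → c2 → b2 → b3 → a3.
Since 5 matches the lower bound, it is optimal.

5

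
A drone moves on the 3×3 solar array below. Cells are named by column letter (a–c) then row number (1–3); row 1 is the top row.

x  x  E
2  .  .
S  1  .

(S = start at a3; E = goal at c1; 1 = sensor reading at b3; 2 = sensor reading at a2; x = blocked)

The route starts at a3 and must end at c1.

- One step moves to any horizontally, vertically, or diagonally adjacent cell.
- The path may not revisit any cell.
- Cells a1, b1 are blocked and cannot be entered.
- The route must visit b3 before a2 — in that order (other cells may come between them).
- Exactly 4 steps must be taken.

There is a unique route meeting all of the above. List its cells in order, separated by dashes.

a3 - b3 - a2 - b2 - c1

The waypoints must appear in the order b3, a2, with no cell reused.
Route from a3: right to b3, up-left to a2, right to b2, up-right to c1 — 4 moves in all.
Check: order respected (1 at step 1, 2 at step 2); 4 moves as required.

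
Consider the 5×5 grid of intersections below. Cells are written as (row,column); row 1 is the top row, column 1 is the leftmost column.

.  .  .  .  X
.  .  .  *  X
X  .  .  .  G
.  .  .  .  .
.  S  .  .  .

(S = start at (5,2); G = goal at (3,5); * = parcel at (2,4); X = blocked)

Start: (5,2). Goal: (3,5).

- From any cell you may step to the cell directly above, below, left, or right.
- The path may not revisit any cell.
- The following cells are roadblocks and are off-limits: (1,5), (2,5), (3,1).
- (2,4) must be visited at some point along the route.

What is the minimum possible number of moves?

Any route passes through (2,4) somewhere between (5,2) and (3,5). Summing Manhattan distances along the two legs ((5,2) → (2,4) → (3,5)) gives a lower bound of 5 + 2 = 7 moves.
A route of 7 moves achieves this: (5,2) → (4,2) → (3,2) → (2,2) → (2,3) → (2,4) → (3,4) → (3,5).
Since 7 matches the lower bound, it is optimal.

7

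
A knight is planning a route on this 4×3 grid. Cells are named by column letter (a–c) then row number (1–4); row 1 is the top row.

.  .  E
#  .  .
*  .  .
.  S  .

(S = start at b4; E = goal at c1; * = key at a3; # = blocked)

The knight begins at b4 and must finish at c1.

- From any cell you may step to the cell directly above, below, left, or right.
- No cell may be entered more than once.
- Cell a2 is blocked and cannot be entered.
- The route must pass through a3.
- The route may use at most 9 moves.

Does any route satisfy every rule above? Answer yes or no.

yes

One route that works: b4 → a4 → a3 → b3 → b2 → b1 → c1.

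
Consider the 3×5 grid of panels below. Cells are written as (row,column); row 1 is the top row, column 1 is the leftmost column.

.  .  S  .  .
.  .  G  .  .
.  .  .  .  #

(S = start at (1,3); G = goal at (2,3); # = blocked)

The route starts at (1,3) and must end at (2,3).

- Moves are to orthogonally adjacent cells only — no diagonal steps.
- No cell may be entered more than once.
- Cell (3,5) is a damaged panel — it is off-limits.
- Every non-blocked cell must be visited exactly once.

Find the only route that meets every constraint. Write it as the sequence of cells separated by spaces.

(1,3) (1,4) (1,5) (2,5) (2,4) (3,4) (3,3) (3,2) (3,1) (2,1) (1,1) (1,2) (2,2) (2,3)

Need to visit all 14 open cells exactly once, starting at (1,3) and ending at (2,3).
Cell (3,1) has only two open neighbours ((2,1) and (3,2)), so the path must pass straight through it: one of those is the cell it's entered from and the other is where it exits.
Route from (1,3): 2× right (reaching (1,5)), down to (2,5), left to (2,4), down to (3,4), 3× left (reaching (3,1)), 2× up (reaching (1,1)), right to (1,2), down to (2,2), right to (2,3) — 13 moves in all.
Check: all 14 open cells covered.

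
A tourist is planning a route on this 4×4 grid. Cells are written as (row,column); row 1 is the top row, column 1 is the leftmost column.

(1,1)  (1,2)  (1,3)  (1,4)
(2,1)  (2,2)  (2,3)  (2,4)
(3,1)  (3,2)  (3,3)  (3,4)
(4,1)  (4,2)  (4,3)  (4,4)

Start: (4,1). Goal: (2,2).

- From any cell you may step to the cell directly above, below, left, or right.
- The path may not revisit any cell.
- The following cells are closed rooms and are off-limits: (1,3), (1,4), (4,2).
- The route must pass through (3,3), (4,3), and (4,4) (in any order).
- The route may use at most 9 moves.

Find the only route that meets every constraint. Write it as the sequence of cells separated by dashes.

The 9-move cap with required stops at (3,3), (4,3), (4,4) leaves no slack for detours.
Route from (4,1): up 1 to (3,1), right 2 to (3,3), down 1 to (4,3), right 1 to (4,4), up 2 to (2,4), left 2 to (2,2) — 9 moves in all.
Check: all required cells visited; 9 ≤ 9 moves.

(4,1) - (3,1) - (3,2) - (3,3) - (4,3) - (4,4) - (3,4) - (2,4) - (2,3) - (2,2)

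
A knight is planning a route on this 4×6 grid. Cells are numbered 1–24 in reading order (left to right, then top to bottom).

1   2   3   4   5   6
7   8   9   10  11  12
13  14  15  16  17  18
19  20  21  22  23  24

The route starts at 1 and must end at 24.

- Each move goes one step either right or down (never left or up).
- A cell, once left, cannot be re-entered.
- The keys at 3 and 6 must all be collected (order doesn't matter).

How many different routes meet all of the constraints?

A right/down-only route from 1 to 24 makes exactly 3 down-moves and 5 right-moves in some order.
With no other constraints that would be C(8,3) = 56 routes.
A monotone route can only reach the required cells in the order 3, 6, so split there and multiply the segment counts: 1→3: 1; 3→6: 1; 6→24: 1; product = 1.
That gives 1 route.

1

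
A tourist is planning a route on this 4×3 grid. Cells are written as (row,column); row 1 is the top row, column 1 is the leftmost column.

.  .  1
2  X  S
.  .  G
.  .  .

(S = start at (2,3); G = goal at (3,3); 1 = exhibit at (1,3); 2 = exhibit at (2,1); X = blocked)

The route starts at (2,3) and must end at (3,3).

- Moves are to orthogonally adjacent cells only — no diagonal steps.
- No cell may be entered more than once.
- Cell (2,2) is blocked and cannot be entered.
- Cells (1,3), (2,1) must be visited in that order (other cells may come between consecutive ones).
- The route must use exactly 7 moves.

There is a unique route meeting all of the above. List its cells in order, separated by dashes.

(2,3) - (1,3) - (1,2) - (1,1) - (2,1) - (3,1) - (3,2) - (3,3)

The waypoints must appear in the order (1,3), (2,1), with no cell reused.
Route from (2,3): up 1 to (1,3), left 2 to (1,1), down 2 to (3,1), right 2 to (3,3) — 7 moves in all.
Check: order respected (1 at step 1, 2 at step 4); 7 moves as required.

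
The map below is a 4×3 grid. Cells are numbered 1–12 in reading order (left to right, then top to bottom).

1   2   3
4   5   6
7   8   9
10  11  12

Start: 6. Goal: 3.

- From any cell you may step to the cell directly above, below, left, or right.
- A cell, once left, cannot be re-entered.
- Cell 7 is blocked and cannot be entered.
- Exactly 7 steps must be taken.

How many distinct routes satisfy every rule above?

Need simple routes of exactly 7 moves from 6 to 3 (Manhattan distance 1, so 3 moves are spent on a detour and 3 undoing it).
Enumerating: 6 9 12 11 8 5 2 3 | 6 9 8 5 4 1 2 3.
That gives 2 routes.

2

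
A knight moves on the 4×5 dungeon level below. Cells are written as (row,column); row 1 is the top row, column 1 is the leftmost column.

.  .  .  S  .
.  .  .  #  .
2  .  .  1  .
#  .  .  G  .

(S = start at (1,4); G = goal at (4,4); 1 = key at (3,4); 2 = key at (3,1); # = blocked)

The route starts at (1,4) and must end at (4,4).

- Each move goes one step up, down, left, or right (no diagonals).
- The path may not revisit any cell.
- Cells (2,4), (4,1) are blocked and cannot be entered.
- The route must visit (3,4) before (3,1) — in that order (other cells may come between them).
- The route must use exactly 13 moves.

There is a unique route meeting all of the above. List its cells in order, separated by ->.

The waypoints must appear in the order (3,4), (3,1), with no cell reused.
Route from (1,4): right to (1,5), 2× down (reaching (3,5)), 2× left (reaching (3,3)), up to (2,3), 2× left (reaching (2,1)), down to (3,1), right to (3,2), down to (4,2), 2× right (reaching (4,4)) — 13 moves in all.
Check: order respected (1 at step 4, 2 at step 9); 13 moves as required.

(1,4) -> (1,5) -> (2,5) -> (3,5) -> (3,4) -> (3,3) -> (2,3) -> (2,2) -> (2,1) -> (3,1) -> (3,2) -> (4,2) -> (4,3) -> (4,4)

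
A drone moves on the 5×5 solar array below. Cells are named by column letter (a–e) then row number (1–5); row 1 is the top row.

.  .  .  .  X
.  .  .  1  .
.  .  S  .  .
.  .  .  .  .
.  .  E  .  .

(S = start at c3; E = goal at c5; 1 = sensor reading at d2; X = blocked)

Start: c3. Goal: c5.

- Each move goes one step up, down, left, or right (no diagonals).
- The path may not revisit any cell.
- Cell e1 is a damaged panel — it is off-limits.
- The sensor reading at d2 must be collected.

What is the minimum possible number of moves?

Any route passes through d2 somewhere between c3 and c5. Summing Manhattan distances along the two legs (c3 → d2 → c5) gives a lower bound of 2 + 4 = 6 moves.
A route of 6 moves achieves this: c3 → c2 → d2 → d3 → d4 → d5 → c5.
Since 6 matches the lower bound, it is optimal.

6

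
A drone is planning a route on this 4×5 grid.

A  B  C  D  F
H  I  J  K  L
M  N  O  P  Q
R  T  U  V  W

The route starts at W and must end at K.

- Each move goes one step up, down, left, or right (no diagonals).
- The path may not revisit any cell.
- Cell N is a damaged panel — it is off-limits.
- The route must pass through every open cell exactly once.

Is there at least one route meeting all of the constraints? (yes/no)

no

Colour the cells like a checkerboard: each orthogonal step flips colour, so a Hamiltonian route alternates colours. Here there are 10 cells of one colour and 9 of the other, with start on the opposite colour to the goal — the counts and endpoints can't be arranged into an alternating sequence of length 19, so no Hamiltonian route exists.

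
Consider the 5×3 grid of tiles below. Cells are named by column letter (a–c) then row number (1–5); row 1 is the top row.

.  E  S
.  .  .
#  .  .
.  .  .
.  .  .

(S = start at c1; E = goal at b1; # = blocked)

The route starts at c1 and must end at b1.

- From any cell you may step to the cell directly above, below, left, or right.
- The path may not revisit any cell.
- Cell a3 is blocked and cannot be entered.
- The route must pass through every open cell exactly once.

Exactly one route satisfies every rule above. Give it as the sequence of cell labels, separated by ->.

Need to visit all 14 open cells exactly once, starting at c1 and ending at b1.
Cell a4 has only two open neighbours (a5 and b4), so the path must pass straight through it: one of those is the cell it's entered from and the other is where it exits.
Route from c1: 4× down (reaching c5), 2× left (reaching a5), up to a4, right to b4, 2× up (reaching b2), left to a2, up to a1, right to b1 — 13 moves in all.
Check: all 14 open cells covered.

c1 -> c2 -> c3 -> c4 -> c5 -> b5 -> a5 -> a4 -> b4 -> b3 -> b2 -> a2 -> a1 -> b1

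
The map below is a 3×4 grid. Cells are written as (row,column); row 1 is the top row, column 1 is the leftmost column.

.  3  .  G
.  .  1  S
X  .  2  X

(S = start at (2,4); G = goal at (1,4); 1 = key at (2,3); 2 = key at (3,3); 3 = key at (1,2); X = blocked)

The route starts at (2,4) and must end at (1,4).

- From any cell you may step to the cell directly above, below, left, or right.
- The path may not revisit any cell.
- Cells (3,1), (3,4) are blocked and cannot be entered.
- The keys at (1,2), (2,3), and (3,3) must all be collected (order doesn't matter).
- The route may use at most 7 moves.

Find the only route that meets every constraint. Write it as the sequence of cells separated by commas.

(2,4), (2,3), (3,3), (3,2), (2,2), (1,2), (1,3), (1,4)

Any route must reach (1,2), (2,3), and (3,3) and still end at (1,4) within 7 moves, so the order of the required stops is forced.
Route from (2,4): left 1 to (2,3), down 1 to (3,3), left 1 to (3,2), up 2 to (1,2), right 2 to (1,4) — 7 moves in all.
Check: all required cells visited; 7 ≤ 7 moves.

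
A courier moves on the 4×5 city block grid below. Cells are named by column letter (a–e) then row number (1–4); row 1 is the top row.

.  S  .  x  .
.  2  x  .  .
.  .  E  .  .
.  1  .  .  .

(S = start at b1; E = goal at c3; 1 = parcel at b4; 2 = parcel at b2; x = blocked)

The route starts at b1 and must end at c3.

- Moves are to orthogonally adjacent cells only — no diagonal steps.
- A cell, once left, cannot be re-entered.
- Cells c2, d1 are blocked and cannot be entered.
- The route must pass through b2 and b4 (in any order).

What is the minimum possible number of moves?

5

Any route passes through b2 and b4 in some order between b1 and c3. Summing Manhattan distances along each leg and taking the cheapest ordering (b1 → b2 → b4 → c3) gives a lower bound of 1 + 2 + 2 = 5 moves.
A route of 5 moves achieves this: b1 → b2 → b3 → b4 → c4 → c3.
Since 5 matches the lower bound, it is optimal.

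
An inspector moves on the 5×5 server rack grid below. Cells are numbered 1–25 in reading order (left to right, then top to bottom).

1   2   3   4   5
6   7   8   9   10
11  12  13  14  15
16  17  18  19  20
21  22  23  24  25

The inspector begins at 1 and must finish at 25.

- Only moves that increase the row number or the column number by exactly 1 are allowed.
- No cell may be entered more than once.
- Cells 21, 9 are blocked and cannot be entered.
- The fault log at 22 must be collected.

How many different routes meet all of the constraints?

A right/down-only route from 1 to 25 makes exactly 4 down-moves and 4 right-moves in some order.
With no other constraints that would be C(8,4) = 70 routes.
Split at 22 and multiply the segment counts (each segment already excludes blocked cells): 1→22: 4; 22→25: 1; product = 4.
That gives 4 routes.

4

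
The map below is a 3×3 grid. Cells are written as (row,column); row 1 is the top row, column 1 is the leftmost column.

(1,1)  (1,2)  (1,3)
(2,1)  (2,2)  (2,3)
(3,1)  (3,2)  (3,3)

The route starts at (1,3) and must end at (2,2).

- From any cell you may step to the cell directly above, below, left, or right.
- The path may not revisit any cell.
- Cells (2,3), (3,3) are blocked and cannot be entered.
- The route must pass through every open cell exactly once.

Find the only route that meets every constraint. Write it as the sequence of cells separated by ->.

Need to visit all 7 open cells exactly once, starting at (1,3) and ending at (2,2).
Cell (3,2) has only two open neighbours ((2,2) and (3,1)), so the path must pass straight through it: one of those is the cell it's entered from and the other is where it exits.
Route from (1,3): 2× left (reaching (1,1)), 2× down (reaching (3,1)), right to (3,2), up to (2,2) — 6 moves in all.
Check: all 7 open cells covered.

(1,3) -> (1,2) -> (1,1) -> (2,1) -> (3,1) -> (3,2) -> (2,2)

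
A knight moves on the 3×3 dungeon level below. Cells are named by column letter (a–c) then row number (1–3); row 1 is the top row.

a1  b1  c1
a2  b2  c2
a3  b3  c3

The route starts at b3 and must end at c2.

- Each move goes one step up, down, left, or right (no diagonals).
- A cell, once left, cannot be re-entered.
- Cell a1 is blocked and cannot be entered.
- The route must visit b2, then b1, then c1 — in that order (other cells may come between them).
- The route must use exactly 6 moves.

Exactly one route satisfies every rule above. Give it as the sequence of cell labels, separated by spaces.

b3 a3 a2 b2 b1 c1 c2

The waypoints must appear in the order b2, b1, c1, with no cell reused.
Route from b3: left to a3, up to a2, right to b2, up to b1, right to c1, down to c2 — 6 moves in all.
Check: order respected (b2 at step 3, b1 at step 4, c1 at step 5); 6 moves as required.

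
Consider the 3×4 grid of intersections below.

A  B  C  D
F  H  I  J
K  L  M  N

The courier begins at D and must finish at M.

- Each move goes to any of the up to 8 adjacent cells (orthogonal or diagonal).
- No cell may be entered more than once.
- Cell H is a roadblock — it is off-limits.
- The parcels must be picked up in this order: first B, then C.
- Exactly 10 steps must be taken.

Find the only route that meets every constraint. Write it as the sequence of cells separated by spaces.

The waypoints must appear in the order B, C, with no cell reused.
Route from D: down-left 2 to L, left 1 to K, up 2 to A, right 2 to C, down-right 1 to J, down 1 to N, left 1 to M — 10 moves in all.
Check: order respected (B at step 6, C at step 7); 10 moves as required.

D I L K F A B C J N M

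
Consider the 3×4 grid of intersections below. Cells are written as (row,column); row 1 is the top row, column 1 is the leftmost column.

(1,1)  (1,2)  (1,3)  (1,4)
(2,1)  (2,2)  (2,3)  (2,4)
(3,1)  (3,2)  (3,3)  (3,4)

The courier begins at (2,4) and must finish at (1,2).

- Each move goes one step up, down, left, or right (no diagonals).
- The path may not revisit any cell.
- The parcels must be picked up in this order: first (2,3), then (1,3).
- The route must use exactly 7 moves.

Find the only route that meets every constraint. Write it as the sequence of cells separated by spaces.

(2,4) (3,4) (3,3) (3,2) (2,2) (2,3) (1,3) (1,2)

The waypoints must appear in the order (2,3), (1,3), with no cell reused.
Route from (2,4): down 1 to (3,4), left 2 to (3,2), up 1 to (2,2), right 1 to (2,3), up 1 to (1,3), left 1 to (1,2) — 7 moves in all.
Check: order respected ((2,3) at step 5, (1,3) at step 6); 7 moves as required.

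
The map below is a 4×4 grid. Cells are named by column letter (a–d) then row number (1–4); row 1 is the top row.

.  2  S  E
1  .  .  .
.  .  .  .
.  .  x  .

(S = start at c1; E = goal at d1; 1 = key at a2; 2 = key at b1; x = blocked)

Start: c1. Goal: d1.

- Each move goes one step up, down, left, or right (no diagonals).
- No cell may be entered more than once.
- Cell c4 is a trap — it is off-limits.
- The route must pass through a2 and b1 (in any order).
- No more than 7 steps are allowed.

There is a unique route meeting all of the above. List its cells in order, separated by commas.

Any route must reach a2 and b1 and still end at d1 within 7 moves, so the order of the required stops is forced.
Route from c1: left 2 to a1, down 1 to a2, right 3 to d2, up 1 to d1 — 7 moves in all.
Check: all required cells visited; 7 ≤ 7 moves.

c1, b1, a1, a2, b2, c2, d2, d1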